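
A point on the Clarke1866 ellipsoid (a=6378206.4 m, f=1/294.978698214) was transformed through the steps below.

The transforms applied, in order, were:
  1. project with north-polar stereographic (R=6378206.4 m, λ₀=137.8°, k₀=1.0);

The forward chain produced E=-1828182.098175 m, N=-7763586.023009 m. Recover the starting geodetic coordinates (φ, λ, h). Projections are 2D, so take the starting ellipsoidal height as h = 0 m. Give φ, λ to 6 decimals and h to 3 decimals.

start: E=-1828182.0982, N=-7763586.0230 m
→ stereo⁻¹: φ=25.96872200°, λ=124.54929900°

φ=25.968722°, λ=124.549299°, h=0.000 m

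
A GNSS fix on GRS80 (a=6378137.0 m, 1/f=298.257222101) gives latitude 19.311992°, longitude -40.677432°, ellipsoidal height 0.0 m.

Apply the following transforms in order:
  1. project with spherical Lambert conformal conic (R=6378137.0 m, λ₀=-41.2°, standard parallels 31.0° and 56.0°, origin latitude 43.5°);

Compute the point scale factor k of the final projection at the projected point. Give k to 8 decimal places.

start: φ=19.311992°, λ=-40.677432°, h=0.000 m
→ into lcc (λ₀=-41.2°): φ=19.31199200°, λ−λ₀=0.52256800°
scale k = 1.06245960

1.06245960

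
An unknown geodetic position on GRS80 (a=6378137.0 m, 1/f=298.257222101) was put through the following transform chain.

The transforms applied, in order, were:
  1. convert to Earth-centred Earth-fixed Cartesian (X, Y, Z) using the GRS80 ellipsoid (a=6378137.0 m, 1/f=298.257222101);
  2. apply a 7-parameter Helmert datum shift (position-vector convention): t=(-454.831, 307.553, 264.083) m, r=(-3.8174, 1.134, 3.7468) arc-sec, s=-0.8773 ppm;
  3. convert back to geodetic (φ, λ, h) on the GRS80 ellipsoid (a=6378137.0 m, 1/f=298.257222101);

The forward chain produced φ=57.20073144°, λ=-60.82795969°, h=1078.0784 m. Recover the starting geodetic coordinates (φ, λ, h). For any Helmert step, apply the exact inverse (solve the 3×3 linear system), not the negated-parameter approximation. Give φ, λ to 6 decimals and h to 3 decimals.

φ=57.194977°, λ=-60.826132°, h=1127.008 m

start: φ=57.200731°, λ=-60.827960°, h=1078.078 m
→ ECEF (a=6378137.000, f=1/298.257222101): X=1688375.0117, Y=-3024456.0950, Z=5338948.1845
→ Helmert⁻¹: X=1688747.0264, Y=-3024895.7815, Z=5338642.0869
→ geod (Bowring, a=6378137.000): φ=57.19497700°, λ=-60.82613200°, h=1127.0080 m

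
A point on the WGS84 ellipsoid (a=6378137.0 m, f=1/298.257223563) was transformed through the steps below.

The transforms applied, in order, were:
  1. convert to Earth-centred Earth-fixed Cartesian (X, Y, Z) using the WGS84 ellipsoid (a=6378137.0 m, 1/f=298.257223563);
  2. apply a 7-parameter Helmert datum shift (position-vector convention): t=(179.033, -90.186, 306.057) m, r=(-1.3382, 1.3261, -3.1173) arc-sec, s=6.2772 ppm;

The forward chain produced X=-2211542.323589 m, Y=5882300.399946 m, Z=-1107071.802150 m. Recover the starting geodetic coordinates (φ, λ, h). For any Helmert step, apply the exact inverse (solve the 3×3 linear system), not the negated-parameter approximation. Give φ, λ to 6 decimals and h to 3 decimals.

start: X=-2211542.3236, Y=5882300.3999, Z=-1107071.8022 m
→ Helmert⁻¹: X=-2211789.2542, Y=5882327.4185, Z=-1107346.9646
→ geod (Bowring, a=6378137.000): φ=-10.05918600°, λ=110.60655200°, h=3732.9520 m

φ=-10.059186°, λ=110.606552°, h=3732.952 m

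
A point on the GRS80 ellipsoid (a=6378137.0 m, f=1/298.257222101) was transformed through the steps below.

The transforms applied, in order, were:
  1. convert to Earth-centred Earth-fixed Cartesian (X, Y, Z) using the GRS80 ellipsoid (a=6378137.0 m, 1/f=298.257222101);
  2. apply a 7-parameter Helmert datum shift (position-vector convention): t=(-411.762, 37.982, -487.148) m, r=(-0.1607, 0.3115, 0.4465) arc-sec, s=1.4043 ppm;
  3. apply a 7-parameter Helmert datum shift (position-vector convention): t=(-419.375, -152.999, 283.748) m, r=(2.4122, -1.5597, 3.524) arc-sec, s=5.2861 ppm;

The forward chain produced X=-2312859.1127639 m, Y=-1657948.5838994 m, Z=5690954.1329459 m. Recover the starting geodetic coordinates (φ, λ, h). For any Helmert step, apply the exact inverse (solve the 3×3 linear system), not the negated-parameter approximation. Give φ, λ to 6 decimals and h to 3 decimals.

φ=63.594023°, λ=-144.359400°, h=1584.808 m

start: X=-2312859.1128, Y=-1657948.5839, Z=5690954.1329 m
→ Helmert⁻¹: X=-2312412.8044, Y=-1657680.7639, Z=5690677.1753
→ Helmert⁻¹: X=-2312009.9788, Y=-1657715.8471, Z=5691151.5481
→ geod (Bowring, a=6378137.000): φ=63.59402300°, λ=-144.35940000°, h=1584.8080 m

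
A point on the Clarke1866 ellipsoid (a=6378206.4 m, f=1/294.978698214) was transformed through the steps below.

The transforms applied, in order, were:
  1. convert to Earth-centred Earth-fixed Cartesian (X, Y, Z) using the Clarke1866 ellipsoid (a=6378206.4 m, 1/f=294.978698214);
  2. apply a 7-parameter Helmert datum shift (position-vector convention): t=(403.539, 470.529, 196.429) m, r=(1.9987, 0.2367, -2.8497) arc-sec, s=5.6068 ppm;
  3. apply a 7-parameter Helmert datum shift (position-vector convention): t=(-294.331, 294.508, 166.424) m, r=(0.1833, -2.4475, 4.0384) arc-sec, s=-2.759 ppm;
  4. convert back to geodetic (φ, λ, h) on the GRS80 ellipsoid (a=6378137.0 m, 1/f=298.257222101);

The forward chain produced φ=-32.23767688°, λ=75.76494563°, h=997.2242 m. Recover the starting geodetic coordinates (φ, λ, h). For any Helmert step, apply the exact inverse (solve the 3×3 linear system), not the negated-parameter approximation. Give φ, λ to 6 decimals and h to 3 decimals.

φ=-32.246815°, λ=75.764022°, h=521.142 m

start: φ=-32.237677°, λ=75.764946°, h=997.224 m
→ ECEF (a=6378137.000, f=1/298.257222101): X=1328081.0881, Y=5235055.1566, Z=-3383285.2765
→ Helmert⁻¹: X=1328441.4260, Y=5234746.0754, Z=-3383481.4505
→ Helmert⁻¹: X=1327962.0092, Y=5234231.7578, Z=-3383708.1036
→ geod (Bowring, a=6378206.400): φ=-32.24681500°, λ=75.76402200°, h=521.1420 m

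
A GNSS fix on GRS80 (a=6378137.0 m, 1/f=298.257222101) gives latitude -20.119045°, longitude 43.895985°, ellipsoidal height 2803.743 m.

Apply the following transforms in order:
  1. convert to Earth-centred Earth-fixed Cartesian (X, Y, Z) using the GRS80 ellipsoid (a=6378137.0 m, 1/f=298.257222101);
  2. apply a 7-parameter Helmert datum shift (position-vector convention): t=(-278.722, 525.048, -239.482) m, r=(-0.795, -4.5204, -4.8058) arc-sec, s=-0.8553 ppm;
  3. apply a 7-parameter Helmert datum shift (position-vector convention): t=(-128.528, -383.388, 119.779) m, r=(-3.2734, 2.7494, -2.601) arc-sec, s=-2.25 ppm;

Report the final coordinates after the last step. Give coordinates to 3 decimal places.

X=4318984.965 m, Y=4155842.987 m, Z=-2181198.423 m

start: φ=-20.119045°, λ=43.895985°, h=2803.743 m
→ ECEF (a=6378137.000, f=1/298.257222101): X=4319237.6623, Y=4155912.3530, Z=-2181040.6016
→ Helmert 7p (PV): X=4319099.8739, Y=4156324.8056, Z=-2181199.5779
→ Helmert 7p (PV): X=4318984.9649, Y=4155842.9868, Z=-2181198.4227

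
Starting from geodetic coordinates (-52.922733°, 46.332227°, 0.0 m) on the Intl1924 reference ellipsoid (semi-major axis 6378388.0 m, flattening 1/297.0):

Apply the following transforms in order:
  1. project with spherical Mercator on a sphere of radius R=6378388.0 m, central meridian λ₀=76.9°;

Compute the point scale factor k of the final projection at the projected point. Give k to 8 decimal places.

start: φ=-52.922733°, λ=46.332227°, h=0.000 m
→ into merc (λ₀=76.9°): φ=-52.92273300°, λ−λ₀=-30.56777300°
scale k = 1.65867328

1.65867328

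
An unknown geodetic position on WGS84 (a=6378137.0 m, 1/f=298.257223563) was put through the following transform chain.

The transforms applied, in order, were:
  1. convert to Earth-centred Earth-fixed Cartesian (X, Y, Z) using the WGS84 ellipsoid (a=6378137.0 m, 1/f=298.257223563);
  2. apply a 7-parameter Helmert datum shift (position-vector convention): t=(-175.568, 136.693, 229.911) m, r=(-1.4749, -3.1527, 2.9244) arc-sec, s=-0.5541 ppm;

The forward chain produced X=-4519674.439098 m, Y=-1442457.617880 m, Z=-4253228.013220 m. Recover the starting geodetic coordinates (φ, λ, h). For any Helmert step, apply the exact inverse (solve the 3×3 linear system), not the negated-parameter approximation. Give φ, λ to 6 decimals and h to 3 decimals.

φ=-42.068973°, λ=-162.298660°, h=3145.341 m

start: X=-4519674.4391, Y=-1442457.6179, Z=-4253228.0132 m
→ Helmert⁻¹: X=-4519586.8390, Y=-1442500.6180, Z=-4253401.5151
→ geod (Bowring, a=6378137.000): φ=-42.06897300°, λ=-162.29866000°, h=3145.3410 m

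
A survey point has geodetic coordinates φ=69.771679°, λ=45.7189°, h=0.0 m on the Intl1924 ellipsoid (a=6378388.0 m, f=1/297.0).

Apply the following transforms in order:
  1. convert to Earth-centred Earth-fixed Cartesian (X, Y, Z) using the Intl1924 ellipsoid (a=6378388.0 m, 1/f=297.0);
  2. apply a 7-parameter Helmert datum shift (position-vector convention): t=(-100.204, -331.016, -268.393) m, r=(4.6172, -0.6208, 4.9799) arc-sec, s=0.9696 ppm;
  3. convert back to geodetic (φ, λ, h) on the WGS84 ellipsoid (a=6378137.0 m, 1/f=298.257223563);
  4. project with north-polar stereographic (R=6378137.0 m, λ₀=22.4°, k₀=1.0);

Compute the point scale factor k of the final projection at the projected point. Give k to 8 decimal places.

start: φ=69.771679°, λ=45.718900°, h=0.000 m
→ ECEF (a=6378388.000, f=1/297.0): X=1544344.7171, Y=1583593.5562, Z=5962420.0462
→ Helmert 7p (PV): X=1544189.8321, Y=1583167.8934, Z=5962197.5309
→ geod (Bowring, a=6378137.000): φ=69.77392927°, λ=45.71407334°, h=-180.9540 m
→ into stereo (λ₀=22.4°): φ=69.77392927°, λ−λ₀=23.31407334°
scale k = 1.03181296

1.03181296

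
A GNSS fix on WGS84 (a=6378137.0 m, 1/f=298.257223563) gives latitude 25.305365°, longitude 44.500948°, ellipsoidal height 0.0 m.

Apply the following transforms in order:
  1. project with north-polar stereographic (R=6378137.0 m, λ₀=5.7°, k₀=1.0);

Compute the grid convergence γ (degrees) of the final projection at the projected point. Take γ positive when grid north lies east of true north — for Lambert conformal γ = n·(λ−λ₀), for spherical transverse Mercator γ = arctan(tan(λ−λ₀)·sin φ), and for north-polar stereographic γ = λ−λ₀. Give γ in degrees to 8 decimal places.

38.80094800

start: φ=25.305365°, λ=44.500948°, h=0.000 m
→ into stereo (λ₀=5.7°): φ=25.30536500°, λ−λ₀=38.80094800°
convergence γ = 38.80094800°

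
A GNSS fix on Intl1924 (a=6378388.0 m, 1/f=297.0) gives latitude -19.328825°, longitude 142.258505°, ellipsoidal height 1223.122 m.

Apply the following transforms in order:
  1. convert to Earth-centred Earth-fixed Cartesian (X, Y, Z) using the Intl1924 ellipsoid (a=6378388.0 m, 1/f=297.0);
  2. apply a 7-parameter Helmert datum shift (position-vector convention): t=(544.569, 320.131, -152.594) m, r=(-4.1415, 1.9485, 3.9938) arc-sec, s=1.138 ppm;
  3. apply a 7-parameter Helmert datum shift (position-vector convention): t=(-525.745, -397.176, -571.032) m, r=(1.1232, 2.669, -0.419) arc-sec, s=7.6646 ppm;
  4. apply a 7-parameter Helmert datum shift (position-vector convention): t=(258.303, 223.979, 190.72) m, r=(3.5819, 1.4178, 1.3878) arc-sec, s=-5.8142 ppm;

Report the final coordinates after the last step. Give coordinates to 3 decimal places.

X=-4762156.125 m, Y=3686261.118 m, Z=-2098551.833 m

start: φ=-19.328825°, λ=142.258505°, h=1223.122 m
→ ECEF (a=6378388.000, f=1/297.0): X=-4762268.9387, Y=3686211.9984, Z=-2098162.0691
→ Helmert 7p (PV): X=-4761820.9840, Y=3686401.9867, Z=-2098346.0775
→ Helmert 7p (PV): X=-4762402.8901, Y=3686054.1651, Z=-2098851.5014
→ Helmert 7p (PV): X=-4762156.1248, Y=3686261.1177, Z=-2098551.8332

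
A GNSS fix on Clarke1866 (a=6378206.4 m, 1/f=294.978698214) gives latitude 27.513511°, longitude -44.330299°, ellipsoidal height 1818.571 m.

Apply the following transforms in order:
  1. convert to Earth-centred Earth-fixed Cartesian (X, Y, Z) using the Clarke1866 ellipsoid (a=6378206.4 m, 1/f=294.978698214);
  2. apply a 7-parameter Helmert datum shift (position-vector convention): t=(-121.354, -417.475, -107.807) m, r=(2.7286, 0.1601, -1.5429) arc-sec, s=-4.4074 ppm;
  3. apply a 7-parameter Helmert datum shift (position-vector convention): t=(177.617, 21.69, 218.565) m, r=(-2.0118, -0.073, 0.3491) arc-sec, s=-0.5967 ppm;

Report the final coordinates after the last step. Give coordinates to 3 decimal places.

X=4050565.707 m, Y=-3957361.127 m, Z=2929555.062 m

start: φ=27.513511°, λ=-44.330299°, h=1818.571 m
→ ECEF (a=6378206.400, f=1/294.978698214): X=4050551.3773, Y=-3956951.5176, Z=2929474.4196
→ Helmert 7p (PV): X=4050384.8461, Y=-3957420.6042, Z=2929298.2125
→ Helmert 7p (PV): X=4050565.7074, Y=-3957361.1268, Z=2929555.0617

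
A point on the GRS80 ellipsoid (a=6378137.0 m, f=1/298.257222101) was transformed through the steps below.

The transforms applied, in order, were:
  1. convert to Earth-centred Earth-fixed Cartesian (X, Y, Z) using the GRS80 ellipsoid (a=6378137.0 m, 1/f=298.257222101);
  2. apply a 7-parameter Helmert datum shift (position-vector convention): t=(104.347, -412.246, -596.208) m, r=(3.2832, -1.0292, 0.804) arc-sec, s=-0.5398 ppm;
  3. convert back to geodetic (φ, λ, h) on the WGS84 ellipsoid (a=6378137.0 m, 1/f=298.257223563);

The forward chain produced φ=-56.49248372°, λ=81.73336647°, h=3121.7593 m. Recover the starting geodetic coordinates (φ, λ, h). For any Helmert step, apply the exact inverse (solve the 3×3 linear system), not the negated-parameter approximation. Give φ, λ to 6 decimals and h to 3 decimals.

start: φ=-56.492484°, λ=81.733366°, h=3121.759 m
→ ECEF (a=6378137.000, f=1/298.257223563): X=507683.0649, Y=3494285.3916, Z=-5297513.4762
→ Helmert⁻¹: X=507566.1832, Y=3494613.2314, Z=-5296978.2853
→ geod (Bowring, a=6378137.000): φ=-56.48752900°, λ=81.73600800°, h=2845.3610 m

φ=-56.487529°, λ=81.736008°, h=2845.361 m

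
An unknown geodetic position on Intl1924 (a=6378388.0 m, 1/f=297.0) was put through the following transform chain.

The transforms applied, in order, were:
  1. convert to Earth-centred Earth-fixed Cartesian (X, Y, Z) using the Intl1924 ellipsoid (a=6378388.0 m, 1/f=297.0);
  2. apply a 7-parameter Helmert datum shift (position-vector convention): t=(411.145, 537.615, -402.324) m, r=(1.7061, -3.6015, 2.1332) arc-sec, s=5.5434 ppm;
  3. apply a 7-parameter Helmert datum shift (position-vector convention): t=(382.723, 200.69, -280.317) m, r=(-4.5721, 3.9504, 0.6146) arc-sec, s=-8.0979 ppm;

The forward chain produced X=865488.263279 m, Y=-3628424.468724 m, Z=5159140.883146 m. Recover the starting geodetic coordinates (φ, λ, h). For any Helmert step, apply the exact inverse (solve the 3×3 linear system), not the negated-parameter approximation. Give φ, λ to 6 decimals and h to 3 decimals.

start: X=865488.2633, Y=-3628424.4687, Z=5159140.8831 m
→ Helmert⁻¹: X=865002.9201, Y=-3628771.4847, Z=5159399.1116
→ Helmert⁻¹: X=864639.5413, Y=-3629255.2446, Z=5159787.7549
→ geod (Bowring, a=6378388.000): φ=54.31408100°, λ=-76.59956700°, h=3038.9810 m

φ=54.314081°, λ=-76.599567°, h=3038.981 m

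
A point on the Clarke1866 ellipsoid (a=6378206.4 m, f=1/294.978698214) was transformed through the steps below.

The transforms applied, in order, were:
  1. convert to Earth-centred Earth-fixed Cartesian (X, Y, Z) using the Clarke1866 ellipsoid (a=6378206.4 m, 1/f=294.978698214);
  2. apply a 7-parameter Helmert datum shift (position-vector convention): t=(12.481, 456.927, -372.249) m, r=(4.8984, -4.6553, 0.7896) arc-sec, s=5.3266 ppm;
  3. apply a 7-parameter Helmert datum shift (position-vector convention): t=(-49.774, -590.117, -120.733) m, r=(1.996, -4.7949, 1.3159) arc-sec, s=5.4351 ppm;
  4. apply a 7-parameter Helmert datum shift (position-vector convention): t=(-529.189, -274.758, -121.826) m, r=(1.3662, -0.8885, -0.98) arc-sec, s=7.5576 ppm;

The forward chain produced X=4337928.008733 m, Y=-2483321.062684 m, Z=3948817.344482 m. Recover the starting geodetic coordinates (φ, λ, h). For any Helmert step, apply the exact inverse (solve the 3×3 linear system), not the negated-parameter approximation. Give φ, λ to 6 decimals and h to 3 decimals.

φ=38.499819°, λ=-29.780046°, h=680.241 m

start: X=4337928.0087, Y=-2483321.0627, Z=3948817.3445 m
→ Helmert⁻¹: X=4338453.2169, Y=-2482980.7705, Z=3948907.0841
→ Helmert⁻¹: X=4338555.3723, Y=-2482366.6268, Z=3948929.5199
→ Helmert⁻¹: X=4338599.4102, Y=-2482733.1503, Z=3949241.7728
→ geod (Bowring, a=6378206.400): φ=38.49981900°, λ=-29.78004600°, h=680.2410 m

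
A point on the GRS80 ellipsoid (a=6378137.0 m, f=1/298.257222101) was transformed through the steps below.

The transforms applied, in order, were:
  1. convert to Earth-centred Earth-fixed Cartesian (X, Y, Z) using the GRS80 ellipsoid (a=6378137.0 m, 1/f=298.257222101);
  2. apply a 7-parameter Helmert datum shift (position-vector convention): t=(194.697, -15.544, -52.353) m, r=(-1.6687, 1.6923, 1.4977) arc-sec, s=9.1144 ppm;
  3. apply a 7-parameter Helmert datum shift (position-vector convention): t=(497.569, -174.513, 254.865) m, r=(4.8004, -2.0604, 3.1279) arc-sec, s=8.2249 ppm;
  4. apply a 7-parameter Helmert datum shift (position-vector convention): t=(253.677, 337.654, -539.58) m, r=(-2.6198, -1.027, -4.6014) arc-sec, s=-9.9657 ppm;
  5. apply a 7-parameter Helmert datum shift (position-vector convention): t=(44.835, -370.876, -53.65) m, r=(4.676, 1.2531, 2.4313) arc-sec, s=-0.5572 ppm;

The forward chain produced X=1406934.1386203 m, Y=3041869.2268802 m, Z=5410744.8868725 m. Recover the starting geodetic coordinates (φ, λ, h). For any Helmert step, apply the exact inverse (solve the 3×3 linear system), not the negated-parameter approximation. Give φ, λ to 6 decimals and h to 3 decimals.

φ=58.399532°, λ=65.195591°, h=2152.922 m

start: X=1406934.1386, Y=3041869.2269, Z=5410744.8869 m
→ Helmert⁻¹: X=1406893.0772, Y=3042347.8755, Z=5410741.1292
→ Helmert⁻¹: X=1406612.5002, Y=3042003.1860, Z=5411366.2703
→ Helmert⁻¹: X=1406203.5513, Y=3042257.2830, Z=5410982.0507
→ Helmert⁻¹: X=1405973.7342, Y=3042191.1143, Z=5411021.2327
→ geod (Bowring, a=6378137.000): φ=58.39953200°, λ=65.19559100°, h=2152.9220 m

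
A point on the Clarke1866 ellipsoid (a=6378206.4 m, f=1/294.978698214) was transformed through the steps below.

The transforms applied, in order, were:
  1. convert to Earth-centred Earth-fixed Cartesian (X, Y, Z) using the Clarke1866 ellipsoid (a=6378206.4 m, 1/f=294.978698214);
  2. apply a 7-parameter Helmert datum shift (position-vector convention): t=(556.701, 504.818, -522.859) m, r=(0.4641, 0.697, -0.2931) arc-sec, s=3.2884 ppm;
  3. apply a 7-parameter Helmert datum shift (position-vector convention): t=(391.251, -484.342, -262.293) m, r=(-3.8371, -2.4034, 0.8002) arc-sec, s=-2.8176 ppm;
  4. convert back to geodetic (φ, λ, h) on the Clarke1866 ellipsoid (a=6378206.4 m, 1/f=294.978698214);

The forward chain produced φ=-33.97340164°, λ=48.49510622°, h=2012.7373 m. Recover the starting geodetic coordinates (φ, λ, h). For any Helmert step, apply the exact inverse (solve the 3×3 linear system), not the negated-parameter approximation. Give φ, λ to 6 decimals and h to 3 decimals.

start: φ=-33.973402°, λ=48.495106°, h=2012.737 m
→ ECEF (a=6378206.400, f=1/294.978698214): X=3510035.7024, Y=3966690.8997, Z=-3544939.6950
→ Helmert⁻¹: X=3509628.4286, Y=3967238.7445, Z=-3544654.4820
→ Helmert⁻¹: X=3509066.5279, Y=3966717.8944, Z=-3544117.0361
→ geod (Bowring, a=6378206.400): φ=-33.97038500°, λ=48.50315200°, h=1037.2250 m

φ=-33.970385°, λ=48.503152°, h=1037.225 m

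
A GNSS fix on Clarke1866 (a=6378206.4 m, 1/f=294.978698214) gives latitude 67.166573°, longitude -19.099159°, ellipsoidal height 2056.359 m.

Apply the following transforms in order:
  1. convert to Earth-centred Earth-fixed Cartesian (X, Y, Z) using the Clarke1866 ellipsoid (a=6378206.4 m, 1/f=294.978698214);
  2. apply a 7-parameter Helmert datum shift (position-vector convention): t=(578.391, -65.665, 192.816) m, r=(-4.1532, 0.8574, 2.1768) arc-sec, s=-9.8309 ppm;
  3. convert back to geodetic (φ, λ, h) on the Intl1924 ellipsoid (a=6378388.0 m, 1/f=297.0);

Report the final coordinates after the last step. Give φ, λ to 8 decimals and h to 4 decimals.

start: φ=67.166573°, λ=-19.099159°, h=2056.359 m
→ ECEF (a=6378206.400, f=1/294.978698214): X=2346346.7789, Y=-812456.8503, Z=5857353.8057
→ Helmert 7p (PV): X=2346935.0249, Y=-812371.8280, Z=5857495.6444
→ geod (Bowring, a=6378388.000): φ=67.16176229°, λ=-19.09286506°, h=2086.0063 m

φ=67.16176229°, λ=-19.09286506°, h=2086.0063 m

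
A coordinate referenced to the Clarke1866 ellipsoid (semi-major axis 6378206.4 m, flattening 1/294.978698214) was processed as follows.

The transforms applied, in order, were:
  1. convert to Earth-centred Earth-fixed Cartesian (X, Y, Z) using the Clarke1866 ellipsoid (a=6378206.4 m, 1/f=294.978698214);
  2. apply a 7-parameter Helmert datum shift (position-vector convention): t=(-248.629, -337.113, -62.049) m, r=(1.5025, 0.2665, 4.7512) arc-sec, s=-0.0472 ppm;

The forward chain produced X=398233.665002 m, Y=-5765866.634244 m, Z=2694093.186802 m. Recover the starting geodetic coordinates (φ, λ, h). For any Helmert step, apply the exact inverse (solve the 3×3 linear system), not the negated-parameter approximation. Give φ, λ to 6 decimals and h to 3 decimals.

φ=25.143457°, λ=-86.047653°, h=2079.277 m

start: X=398233.6650, Y=-5765866.6342, Z=2694093.1868 m
→ Helmert⁻¹: X=398346.0262, Y=-5765519.3437, Z=2694197.8756
→ geod (Bowring, a=6378206.400): φ=25.14345700°, λ=-86.04765300°, h=2079.2770 m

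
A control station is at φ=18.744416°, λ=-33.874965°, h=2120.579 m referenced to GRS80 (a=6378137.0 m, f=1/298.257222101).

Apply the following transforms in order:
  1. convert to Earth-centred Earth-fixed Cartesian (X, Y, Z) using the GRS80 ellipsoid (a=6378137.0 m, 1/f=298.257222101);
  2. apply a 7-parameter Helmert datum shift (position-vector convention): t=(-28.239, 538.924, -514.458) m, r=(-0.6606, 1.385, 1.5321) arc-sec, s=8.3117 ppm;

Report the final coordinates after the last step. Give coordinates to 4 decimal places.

X=5018074.6361 m, Y=-3368234.7229 m, Z=2036740.6067 m

start: φ=18.744416°, λ=-33.874965°, h=2120.579 m
→ ECEF (a=6378137.000, f=1/298.257222101): X=5018022.4642, Y=-3368789.4446, Z=2037261.0370
→ Helmert 7p (PV): X=5018074.6361, Y=-3368234.7229, Z=2036740.6067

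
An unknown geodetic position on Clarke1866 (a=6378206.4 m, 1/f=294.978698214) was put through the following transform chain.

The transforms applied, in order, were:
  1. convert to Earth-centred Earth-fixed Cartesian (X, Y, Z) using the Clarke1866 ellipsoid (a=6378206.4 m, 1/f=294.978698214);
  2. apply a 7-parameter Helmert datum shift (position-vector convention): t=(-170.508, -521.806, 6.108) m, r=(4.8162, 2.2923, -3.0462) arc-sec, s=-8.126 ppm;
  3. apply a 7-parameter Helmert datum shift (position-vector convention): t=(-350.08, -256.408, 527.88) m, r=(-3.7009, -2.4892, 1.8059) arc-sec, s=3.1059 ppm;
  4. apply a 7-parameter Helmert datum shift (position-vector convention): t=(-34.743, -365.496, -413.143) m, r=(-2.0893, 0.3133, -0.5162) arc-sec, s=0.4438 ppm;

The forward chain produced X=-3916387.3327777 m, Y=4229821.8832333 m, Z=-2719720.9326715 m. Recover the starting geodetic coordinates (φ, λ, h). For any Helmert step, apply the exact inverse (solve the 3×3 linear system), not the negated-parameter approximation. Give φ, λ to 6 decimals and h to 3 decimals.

start: X=-3916387.3328, Y=4229821.8832, Z=-2719720.9327 m
→ Helmert⁻¹: X=-3916357.3079, Y=4230203.2448, Z=-2719269.6829
→ Helmert⁻¹: X=-3915990.8467, Y=4230529.5965, Z=-2719665.9512
→ Helmert⁻¹: X=-3915884.4169, Y=4230964.4459, Z=-2719836.4695
→ geod (Bowring, a=6378206.400): φ=-25.40769200°, λ=132.78518500°, h=126.6710 m

φ=-25.407692°, λ=132.785185°, h=126.671 m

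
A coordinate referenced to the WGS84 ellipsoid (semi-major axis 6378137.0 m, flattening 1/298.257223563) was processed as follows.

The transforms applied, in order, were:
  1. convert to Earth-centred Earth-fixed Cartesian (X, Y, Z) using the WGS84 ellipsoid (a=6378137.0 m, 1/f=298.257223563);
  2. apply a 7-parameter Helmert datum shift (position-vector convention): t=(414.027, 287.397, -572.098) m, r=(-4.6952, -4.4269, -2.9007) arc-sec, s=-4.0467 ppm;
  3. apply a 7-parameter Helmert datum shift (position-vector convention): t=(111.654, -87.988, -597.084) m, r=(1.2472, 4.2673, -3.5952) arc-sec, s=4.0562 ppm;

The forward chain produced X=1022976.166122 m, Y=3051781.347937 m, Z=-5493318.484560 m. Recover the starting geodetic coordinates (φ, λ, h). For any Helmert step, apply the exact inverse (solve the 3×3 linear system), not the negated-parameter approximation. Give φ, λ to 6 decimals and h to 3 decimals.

start: X=1022976.1661, Y=3051781.3479, Z=-5493318.4846 m
→ Helmert⁻¹: X=1022920.8049, Y=3051841.5744, Z=-5492696.4117
→ Helmert⁻¹: X=1022350.1270, Y=3051705.9200, Z=-5492099.0148
→ geod (Bowring, a=6378137.000): φ=-59.79696100°, λ=71.47866700°, h=3432.9400 m

φ=-59.796961°, λ=71.478667°, h=3432.940 m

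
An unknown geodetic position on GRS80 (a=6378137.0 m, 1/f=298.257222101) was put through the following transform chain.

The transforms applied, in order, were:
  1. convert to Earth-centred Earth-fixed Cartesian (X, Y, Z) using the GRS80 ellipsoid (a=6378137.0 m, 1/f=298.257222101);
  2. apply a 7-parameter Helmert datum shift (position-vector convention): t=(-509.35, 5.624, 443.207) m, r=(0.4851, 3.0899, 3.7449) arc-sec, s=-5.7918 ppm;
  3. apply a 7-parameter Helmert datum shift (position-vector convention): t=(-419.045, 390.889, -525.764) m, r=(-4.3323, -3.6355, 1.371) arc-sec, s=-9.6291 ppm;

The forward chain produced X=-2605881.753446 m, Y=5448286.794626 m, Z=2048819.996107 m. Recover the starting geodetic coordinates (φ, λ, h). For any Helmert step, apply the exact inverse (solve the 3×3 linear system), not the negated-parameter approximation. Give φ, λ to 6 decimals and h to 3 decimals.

start: X=-2605881.7534, Y=5448286.7946, Z=2048819.9961 m
→ Helmert⁻¹: X=-2605415.4620, Y=5447922.6347, Z=2049525.8410
→ Helmert⁻¹: X=-2604852.9816, Y=5448000.6763, Z=2049042.6678
→ geod (Bowring, a=6378137.000): φ=18.86040600°, λ=115.55386600°, h=956.8460 m

φ=18.860406°, λ=115.553866°, h=956.846 m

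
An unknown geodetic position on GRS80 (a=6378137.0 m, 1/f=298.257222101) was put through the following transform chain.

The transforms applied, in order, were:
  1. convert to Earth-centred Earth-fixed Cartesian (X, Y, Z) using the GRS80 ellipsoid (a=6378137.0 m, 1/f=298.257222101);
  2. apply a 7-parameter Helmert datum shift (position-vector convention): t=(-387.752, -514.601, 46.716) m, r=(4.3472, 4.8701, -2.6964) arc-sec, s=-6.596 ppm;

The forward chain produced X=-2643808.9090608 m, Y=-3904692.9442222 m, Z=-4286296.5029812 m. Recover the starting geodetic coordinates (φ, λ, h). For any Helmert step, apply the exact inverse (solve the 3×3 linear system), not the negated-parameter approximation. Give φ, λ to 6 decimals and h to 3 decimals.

start: X=-2643808.9091, Y=-3904692.9442, Z=-4286296.5030 m
→ Helmert⁻¹: X=-2643286.3491, Y=-3904328.9881, Z=-4286351.6154
→ geod (Bowring, a=6378137.000): φ=-42.46541900°, λ=-124.09856000°, h=3658.1890 m

φ=-42.465419°, λ=-124.098560°, h=3658.189 m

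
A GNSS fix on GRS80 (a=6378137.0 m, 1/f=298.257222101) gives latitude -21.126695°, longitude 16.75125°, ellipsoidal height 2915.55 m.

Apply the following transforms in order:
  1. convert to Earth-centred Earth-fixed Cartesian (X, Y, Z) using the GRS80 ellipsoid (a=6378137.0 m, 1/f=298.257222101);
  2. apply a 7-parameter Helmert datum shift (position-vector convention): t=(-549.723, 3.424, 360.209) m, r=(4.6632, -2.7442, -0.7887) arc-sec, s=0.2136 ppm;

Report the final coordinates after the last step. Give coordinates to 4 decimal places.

X=5701542.6900 m, Y=1716292.8618 m, Z=-2285061.6275 m

start: φ=-21.126695°, λ=16.751250°, h=2915.550 m
→ ECEF (a=6378137.000, f=1/298.257222101): X=5702054.2251, Y=1716259.2032, Z=-2285536.0109
→ Helmert 7p (PV): X=5701542.6900, Y=1716292.8618, Z=-2285061.6275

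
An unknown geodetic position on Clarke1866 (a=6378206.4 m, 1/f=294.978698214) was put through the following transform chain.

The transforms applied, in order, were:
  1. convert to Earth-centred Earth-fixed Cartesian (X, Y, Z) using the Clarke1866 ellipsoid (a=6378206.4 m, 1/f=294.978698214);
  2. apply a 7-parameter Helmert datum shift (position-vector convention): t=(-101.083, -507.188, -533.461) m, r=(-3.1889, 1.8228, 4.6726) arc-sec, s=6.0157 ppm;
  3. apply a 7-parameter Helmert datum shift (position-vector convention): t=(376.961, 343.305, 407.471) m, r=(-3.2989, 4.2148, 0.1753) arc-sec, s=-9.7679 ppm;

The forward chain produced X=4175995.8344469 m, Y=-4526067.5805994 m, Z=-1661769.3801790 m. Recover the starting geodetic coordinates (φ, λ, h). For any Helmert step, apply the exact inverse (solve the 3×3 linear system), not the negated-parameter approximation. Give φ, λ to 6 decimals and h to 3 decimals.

φ=-15.199187°, λ=-47.305223°, h=1497.178 m

start: X=4175995.8344, Y=-4526067.5806, Z=-1661769.3802 m
→ Helmert⁻¹: X=4175689.7788, Y=-4526432.0643, Z=-1662180.1551
→ Helmert⁻¹: X=4175677.8976, Y=-4525966.5534, Z=-1661669.7695
→ geod (Bowring, a=6378206.400): φ=-15.19918700°, λ=-47.30522300°, h=1497.1780 m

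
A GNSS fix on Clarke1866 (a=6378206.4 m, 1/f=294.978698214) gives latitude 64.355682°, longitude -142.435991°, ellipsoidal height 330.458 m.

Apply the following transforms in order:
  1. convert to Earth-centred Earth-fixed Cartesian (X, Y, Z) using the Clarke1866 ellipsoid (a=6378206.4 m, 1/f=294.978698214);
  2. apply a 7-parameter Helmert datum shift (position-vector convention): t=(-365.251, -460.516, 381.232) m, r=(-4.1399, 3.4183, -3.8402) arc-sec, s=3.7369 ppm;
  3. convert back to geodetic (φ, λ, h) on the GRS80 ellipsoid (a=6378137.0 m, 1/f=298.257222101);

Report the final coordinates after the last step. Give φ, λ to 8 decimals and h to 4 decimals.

φ=64.35232927°, λ=-142.43479951°, h=821.3242 m

start: φ=64.355682°, λ=-142.435991°, h=330.458 m
→ ECEF (a=6378206.400, f=1/294.978698214): X=-2194234.8787, Y=-1687593.6315, Z=5727092.0212
→ Helmert 7p (PV): X=-2194544.8368, Y=-1687904.6541, Z=5727564.8901
→ geod (Bowring, a=6378137.000): φ=64.35232927°, λ=-142.43479951°, h=821.3242 m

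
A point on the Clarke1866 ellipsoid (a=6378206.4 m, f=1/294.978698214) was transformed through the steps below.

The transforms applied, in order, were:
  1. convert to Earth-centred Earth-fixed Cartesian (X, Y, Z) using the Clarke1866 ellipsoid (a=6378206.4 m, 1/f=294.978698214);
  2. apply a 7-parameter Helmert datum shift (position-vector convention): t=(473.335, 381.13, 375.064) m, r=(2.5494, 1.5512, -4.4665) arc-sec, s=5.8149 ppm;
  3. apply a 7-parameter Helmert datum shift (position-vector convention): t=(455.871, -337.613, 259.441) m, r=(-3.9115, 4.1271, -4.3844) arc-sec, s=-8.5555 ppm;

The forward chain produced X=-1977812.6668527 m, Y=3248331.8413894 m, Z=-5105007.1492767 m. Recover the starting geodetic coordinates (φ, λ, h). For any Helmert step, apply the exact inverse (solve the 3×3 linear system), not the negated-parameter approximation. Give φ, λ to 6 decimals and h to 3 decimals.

start: X=-1977812.6669, Y=3248331.8414, Z=-5105007.1493 m
→ Helmert⁻¹: X=-1978252.3687, Y=3248752.0126, Z=-5105288.2434
→ Helmert⁻¹: X=-1978746.1389, Y=3248246.0401, Z=-5105688.6475
→ geod (Bowring, a=6378206.400): φ=-53.50185200°, λ=121.34867500°, h=2402.9830 m

φ=-53.501852°, λ=121.348675°, h=2402.983 m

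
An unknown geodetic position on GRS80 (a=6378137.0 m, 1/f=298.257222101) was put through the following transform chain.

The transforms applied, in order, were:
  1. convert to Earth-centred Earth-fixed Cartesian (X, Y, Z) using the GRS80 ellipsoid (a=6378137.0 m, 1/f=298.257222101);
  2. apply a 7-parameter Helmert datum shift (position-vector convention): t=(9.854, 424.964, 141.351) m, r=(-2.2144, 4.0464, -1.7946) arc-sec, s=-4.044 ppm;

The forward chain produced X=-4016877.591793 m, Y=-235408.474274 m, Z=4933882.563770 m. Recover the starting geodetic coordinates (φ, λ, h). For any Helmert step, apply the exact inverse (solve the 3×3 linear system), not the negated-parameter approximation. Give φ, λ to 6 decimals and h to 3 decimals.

start: X=-4016877.5918, Y=-235408.4743, Z=4933882.5638 m
→ Helmert⁻¹: X=-4016998.4240, Y=-235922.3083, Z=4933679.8286
→ geod (Bowring, a=6378137.000): φ=50.98756600°, λ=-176.63882300°, h=1294.5000 m

φ=50.987566°, λ=-176.638823°, h=1294.500 m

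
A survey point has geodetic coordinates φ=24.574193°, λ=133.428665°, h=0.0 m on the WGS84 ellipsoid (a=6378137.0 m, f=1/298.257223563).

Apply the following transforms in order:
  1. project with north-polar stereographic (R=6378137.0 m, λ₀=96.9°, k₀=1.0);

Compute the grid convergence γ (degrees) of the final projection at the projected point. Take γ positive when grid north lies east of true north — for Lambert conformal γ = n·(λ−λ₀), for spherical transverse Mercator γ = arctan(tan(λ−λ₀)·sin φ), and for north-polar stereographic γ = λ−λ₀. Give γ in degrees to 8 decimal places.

start: φ=24.574193°, λ=133.428665°, h=0.000 m
→ into stereo (λ₀=96.9°): φ=24.57419300°, λ−λ₀=36.52866500°
convergence γ = 36.52866500°

36.52866500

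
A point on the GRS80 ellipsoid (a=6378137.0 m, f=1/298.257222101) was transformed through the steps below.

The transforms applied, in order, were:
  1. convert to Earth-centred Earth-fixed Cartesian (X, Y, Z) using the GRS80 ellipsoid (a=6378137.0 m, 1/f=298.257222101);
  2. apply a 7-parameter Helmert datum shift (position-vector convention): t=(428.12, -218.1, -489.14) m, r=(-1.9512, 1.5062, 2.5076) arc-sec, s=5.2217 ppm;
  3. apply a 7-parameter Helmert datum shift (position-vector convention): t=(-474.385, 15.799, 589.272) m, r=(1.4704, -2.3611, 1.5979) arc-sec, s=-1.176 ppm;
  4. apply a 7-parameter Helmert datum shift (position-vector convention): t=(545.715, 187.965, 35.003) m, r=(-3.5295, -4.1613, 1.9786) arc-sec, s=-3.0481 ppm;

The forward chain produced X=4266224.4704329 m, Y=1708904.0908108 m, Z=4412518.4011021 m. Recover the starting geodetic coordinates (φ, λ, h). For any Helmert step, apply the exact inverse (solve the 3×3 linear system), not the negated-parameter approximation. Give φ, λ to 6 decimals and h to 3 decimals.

start: X=4266224.4704, Y=1708904.0908, Z=4412518.4011 m
→ Helmert⁻¹: X=4265797.1665, Y=1708604.9109, Z=4412440.0241
→ Helmert⁻¹: X=4266340.3064, Y=1708589.5210, Z=4411794.9239
→ Helmert⁻¹: X=4265878.4644, Y=1708705.0980, Z=4412308.3388
→ geod (Bowring, a=6378137.000): φ=44.02797400°, λ=21.82865700°, h=2850.8350 m

φ=44.027974°, λ=21.828657°, h=2850.835 m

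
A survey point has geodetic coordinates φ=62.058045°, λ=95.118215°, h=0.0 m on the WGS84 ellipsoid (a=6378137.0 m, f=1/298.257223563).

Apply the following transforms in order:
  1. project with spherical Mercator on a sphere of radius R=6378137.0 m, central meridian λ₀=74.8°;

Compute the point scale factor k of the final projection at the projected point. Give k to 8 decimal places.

start: φ=62.058045°, λ=95.118215°, h=0.000 m
→ into merc (λ₀=74.8°): φ=62.05804500°, λ−λ₀=20.31821500°
scale k = 2.13412175

2.13412175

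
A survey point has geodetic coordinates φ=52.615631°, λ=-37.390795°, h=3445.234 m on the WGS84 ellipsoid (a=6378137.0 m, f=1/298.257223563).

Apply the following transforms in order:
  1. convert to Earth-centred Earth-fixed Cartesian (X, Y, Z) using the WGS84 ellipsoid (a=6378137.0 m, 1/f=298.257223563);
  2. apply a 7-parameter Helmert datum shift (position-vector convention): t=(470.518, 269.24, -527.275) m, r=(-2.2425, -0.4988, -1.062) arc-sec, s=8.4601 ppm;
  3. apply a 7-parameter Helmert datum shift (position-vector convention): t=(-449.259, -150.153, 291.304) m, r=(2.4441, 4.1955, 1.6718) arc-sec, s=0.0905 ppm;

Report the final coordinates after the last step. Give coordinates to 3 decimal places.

start: φ=52.615631°, λ=-37.390795°, h=3445.234 m
→ ECEF (a=6378137.000, f=1/298.257223563): X=3084968.0413, Y=-2357850.9229, Z=5047424.8353
→ Helmert 7p (PV): X=3085440.3124, Y=-2357562.6385, Z=5046973.3570
→ Helmert 7p (PV): X=3085113.0982, Y=-2357747.8003, Z=5047174.4232

X=3085113.098 m, Y=-2357747.800 m, Z=5047174.423 m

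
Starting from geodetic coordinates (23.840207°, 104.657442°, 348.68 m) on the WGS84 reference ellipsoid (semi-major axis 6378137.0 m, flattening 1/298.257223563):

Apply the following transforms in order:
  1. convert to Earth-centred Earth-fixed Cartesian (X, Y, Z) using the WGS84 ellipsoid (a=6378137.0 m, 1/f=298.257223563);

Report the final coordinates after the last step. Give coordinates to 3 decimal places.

start: φ=23.840207°, λ=104.657442°, h=348.680 m
→ ECEF (a=6378137.000, f=1/298.257223563): X=-1477102.9172, Y=5647468.2610, Z=2562246.2232

X=-1477102.917 m, Y=5647468.261 m, Z=2562246.223 m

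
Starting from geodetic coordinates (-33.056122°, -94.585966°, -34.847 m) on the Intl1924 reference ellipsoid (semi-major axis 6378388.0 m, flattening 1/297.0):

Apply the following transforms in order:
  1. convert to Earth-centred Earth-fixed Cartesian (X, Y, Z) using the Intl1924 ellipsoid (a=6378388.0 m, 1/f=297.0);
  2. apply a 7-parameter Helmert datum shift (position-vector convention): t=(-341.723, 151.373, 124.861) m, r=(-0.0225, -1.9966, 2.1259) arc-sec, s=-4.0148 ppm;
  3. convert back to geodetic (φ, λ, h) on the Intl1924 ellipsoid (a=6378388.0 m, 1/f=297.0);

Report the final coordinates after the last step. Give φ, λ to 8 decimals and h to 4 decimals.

start: φ=-33.056122°, λ=-94.585966°, h=-34.847 m
→ ECEF (a=6378388.000, f=1/297.0): X=-427860.8669, Y=-5334154.0426, Z=-3459210.2258
→ Helmert 7p (PV): X=-428112.4108, Y=-5333986.0412, Z=-3459075.0365
→ geod (Bowring, a=6378388.000): φ=-33.05582502°, λ=-94.58879454°, h=-232.0825 m

φ=-33.05582502°, λ=-94.58879454°, h=-232.0825 m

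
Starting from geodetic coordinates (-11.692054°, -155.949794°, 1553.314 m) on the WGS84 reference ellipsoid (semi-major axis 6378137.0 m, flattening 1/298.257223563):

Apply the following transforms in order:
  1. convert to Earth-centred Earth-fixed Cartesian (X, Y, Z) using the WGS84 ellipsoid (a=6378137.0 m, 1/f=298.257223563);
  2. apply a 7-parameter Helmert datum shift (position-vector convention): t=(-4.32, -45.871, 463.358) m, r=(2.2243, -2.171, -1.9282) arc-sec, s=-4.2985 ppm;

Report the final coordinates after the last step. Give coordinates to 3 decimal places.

X=-5705754.135 m, Y=-2546330.729 m, Z=-1283996.163 m

start: φ=-11.692054°, λ=-155.949794°, h=1553.314 m
→ ECEF (a=6378137.000, f=1/298.257223563): X=-5705764.0558, Y=-2546362.9917, Z=-1284377.5281
→ Helmert 7p (PV): X=-5705754.1349, Y=-2546330.7286, Z=-1283996.1630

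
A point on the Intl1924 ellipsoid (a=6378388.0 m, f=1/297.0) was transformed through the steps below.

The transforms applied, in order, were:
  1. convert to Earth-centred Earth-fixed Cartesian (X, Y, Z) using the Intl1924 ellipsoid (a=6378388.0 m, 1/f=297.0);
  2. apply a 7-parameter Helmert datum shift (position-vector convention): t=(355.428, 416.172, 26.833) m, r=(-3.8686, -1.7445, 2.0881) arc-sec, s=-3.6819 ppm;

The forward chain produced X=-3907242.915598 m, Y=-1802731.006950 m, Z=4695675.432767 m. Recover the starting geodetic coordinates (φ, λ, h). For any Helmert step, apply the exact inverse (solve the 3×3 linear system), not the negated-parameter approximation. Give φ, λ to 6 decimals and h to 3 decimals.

φ=47.687084°, λ=-155.228502°, h=2775.453 m

start: X=-3907242.9156, Y=-1802731.0070, Z=4695675.4328 m
→ Helmert⁻¹: X=-3907591.2716, Y=-1803202.3295, Z=4695665.1175
→ geod (Bowring, a=6378388.000): φ=47.68708400°, λ=-155.22850200°, h=2775.4530 m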